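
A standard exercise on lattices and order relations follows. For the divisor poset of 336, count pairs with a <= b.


The order relation is {(a,b) : a <= b}, reflexive so it includes (a,a).
Examples: (1,1), (1,112), (1,12), (1,14), (1,16), ...
Total ordered pairs: 135


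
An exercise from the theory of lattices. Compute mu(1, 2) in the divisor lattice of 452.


In a divisor lattice, mu(a,b) = mu(b/a) where mu is the classical Mobius function.
b/a = 2/1 = 2
Prime factorization of 2: primes [2]
2 is squarefree with 1 prime factor(s), so mu(2) = (-1)^1 = -1


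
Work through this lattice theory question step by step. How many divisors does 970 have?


Divisors of 970: [1, 2, 5, 10, 97, 194, 485, 970]
Count: 8


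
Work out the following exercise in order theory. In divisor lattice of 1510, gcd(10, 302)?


Meet=gcd.
gcd(10,302)=2


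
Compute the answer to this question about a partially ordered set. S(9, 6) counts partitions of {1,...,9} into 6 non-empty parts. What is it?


S(n,k) = k*S(n-1,k) + S(n-1,k-1).
S(8,6) = 266, S(8,5) = 1050
S(9,6) = 6*266 + 1050 = 1596 + 1050
S(9,6) = 2646


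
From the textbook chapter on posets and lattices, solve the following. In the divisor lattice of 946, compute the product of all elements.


Divisors of 946: [1, 2, 11, 22, 43, 86, 473, 946]
Product = n^(d(n)/2) = 946^(8/2)
Product = 800874647056


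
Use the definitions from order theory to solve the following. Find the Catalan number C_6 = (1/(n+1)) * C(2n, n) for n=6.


C(n) = C(2n, n) / (n+1).
C(12, 6) = 924
C(6) = 924 / 7 = 132


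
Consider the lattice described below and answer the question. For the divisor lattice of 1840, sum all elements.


sigma(n) = sum of divisors.
Divisors of 1840: [1, 2, 4, 5, 8, 10, 16, 20, 23, 40, 46, 80, 92, 115, 184, 230, 368, 460, 920, 1840]
Sum = 4464


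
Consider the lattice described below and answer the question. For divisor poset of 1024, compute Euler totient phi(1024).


phi(n) = n * prod_{p|n} (1 - 1/p).
Prime divisors of 1024: [2]
phi(1024) = 1024 * (1 - 1/2)
phi(1024) = 512


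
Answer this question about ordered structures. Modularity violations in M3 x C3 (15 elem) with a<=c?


Modular law: if a <= c then a v (b ^ c) = (a v b) ^ c.
Check all triples (a,b,c) with a <= c among 15 elements.
This lattice is modular (diamonds M_m and their chain-products are modular).
Total violating triples: 0


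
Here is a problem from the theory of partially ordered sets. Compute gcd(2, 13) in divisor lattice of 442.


In a divisor lattice, meet = gcd (greatest common divisor).
By Euclidean algorithm or factoring: gcd(2,13) = 1


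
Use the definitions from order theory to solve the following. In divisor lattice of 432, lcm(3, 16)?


Join=lcm.
gcd(3,16)=1
lcm=48


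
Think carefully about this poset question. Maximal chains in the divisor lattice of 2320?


A maximal chain goes from the minimum element to a maximal element via cover relations.
Counting all min-to-max paths in the cover graph.
Total maximal chains: 30


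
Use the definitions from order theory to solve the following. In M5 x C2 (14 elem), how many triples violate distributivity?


Distributive law: a ^ (b v c) = (a ^ b) v (a ^ c).
Check all 14^3 = 2744 ordered triples (a,b,c).
  e.g. a=(a1,0), b=(a2,0), c=(a3,0): lhs=(a1,0) != rhs=(0,0)
  e.g. a=(a1,0), b=(a2,0), c=(a3,1): lhs=(a1,0) != rhs=(0,0)
Total violating triples: 480


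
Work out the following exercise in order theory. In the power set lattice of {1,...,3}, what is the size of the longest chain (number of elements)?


A chain is a totally ordered subset; we count the number of elements in a maximum chain.
Compute, for each element x, the size of the longest chain ending at x:
  {}: 1
  {1}: 2
  {2}: 2
  {3}: 2
  {1,2}: 3
  {1,3}: 3
  ...
A maximum chain: {} < {1} < {1,2} < {1,2,3}
Number of elements in the longest chain: 4


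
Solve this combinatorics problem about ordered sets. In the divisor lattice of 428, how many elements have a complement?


An element a is complemented if some b has a meet b = bottom, a join b = top.
a is complemented iff gcd(a, n/a)=1, i.e. a is a unitary divisor of 428.
Complemented elements: 1, 4, 107, 428
Count: 4


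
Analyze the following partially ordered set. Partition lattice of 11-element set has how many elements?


B(n) = number of set partitions of an n-element set.
B(n) satisfies the recurrence: B(n+1) = sum_k C(n,k)*B(k).
B(11) = 678570


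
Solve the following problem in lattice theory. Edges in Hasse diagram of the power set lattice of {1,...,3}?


A cover relation a -< b holds when a < b with no c strictly between.
Cover relations:
  {} -< {1}
  {} -< {2}
  {} -< {3}
  {1} -< {1,2}
  {1} -< {1,3}
  {2} -< {1,2}
  {2} -< {2,3}
  {3} -< {1,3}
  ...4 more
Total: 12


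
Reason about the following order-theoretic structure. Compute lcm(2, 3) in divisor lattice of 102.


In a divisor lattice, join = lcm (least common multiple).
gcd(2,3) = 1
lcm(2,3) = 2*3/gcd = 6/1 = 6


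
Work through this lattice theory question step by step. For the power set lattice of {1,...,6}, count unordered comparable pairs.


A comparable pair {a,b} has a < b or b < a in the order.
Count unordered pairs where one element is strictly below the other.
Examples: {{},{1}}, {{},{2}}, {{},{3}}, {{},{4}}, ...
Total comparable pairs: 665


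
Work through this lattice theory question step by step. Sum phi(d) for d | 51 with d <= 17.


Divisors of 51 up to 17: [1, 3, 17]
phi values: [1, 2, 16]
Sum = 19


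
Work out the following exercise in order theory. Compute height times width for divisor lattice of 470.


Height = length of longest chain minus 1; width = size of largest antichain.
A maximum chain: 1 | 47 | 235 | 470  (height 3).
A maximum antichain: {2, 5, 47}  (width 3).
Product = 3 * 3 = 9


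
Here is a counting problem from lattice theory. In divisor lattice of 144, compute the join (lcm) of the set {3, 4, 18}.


In a divisor lattice, join = lcm (least common multiple).
Compute lcm iteratively: start with first element, then lcm(current, next).
Elements: [3, 4, 18]
lcm(3,4) = 12
lcm(12,18) = 36
Final lcm = 36


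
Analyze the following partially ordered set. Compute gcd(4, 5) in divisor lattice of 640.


In a divisor lattice, meet = gcd (greatest common divisor).
By Euclidean algorithm or factoring: gcd(4,5) = 1


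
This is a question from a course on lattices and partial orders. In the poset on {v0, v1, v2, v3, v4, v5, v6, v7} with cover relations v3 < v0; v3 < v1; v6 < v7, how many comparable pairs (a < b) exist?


A comparable pair {a,b} has a < b or b < a in the order.
Count unordered pairs where one element is strictly below the other.
Examples: {v0,v3}, {v1,v3}, {v6,v7}
Total comparable pairs: 3


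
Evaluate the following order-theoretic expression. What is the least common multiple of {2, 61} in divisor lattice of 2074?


In a divisor lattice, join = lcm (least common multiple).
Compute lcm iteratively: start with first element, then lcm(current, next).
Elements: [2, 61]
lcm(2,61) = 122
Final lcm = 122


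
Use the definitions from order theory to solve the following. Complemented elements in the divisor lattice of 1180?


An element a is complemented if some b has a meet b = bottom, a join b = top.
a is complemented iff gcd(a, n/a)=1, i.e. a is a unitary divisor of 1180.
Complemented elements: 1, 4, 5, 20, 59, 236, ... (2 more)
Count: 8


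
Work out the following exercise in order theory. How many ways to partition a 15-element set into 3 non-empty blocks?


S(n,k) = k*S(n-1,k) + S(n-1,k-1).
S(14,3) = 788970, S(14,2) = 8191
S(15,3) = 3*788970 + 8191 = 2366910 + 8191
S(15,3) = 2375101


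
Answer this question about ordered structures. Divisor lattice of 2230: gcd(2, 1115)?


Meet=gcd.
gcd(2,1115)=1


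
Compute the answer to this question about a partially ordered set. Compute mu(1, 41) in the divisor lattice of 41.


In a divisor lattice, mu(a,b) = mu(b/a) where mu is the classical Mobius function.
b/a = 41/1 = 41
Prime factorization of 41: primes [41]
41 is squarefree with 1 prime factor(s), so mu(41) = (-1)^1 = -1


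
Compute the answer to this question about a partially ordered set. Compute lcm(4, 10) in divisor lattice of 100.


In a divisor lattice, join = lcm (least common multiple).
gcd(4,10) = 2
lcm(4,10) = 4*10/gcd = 40/2 = 20


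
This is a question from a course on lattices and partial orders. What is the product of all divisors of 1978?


Divisors of 1978: [1, 2, 23, 43, 46, 86, 989, 1978]
Product = n^(d(n)/2) = 1978^(8/2)
Product = 15307531050256


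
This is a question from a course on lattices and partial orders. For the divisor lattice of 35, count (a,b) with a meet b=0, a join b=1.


Complement pair (a,b): a meet b = bottom, a join b = top.
Here: gcd(a,b)=1 and lcm(a,b)=35, i.e. a*b=35 with a,b coprime.
Pairs found: (1,35), (5,7), (7,5), (35,1)
Total ordered pairs: 4


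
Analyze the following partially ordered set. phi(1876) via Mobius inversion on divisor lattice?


phi(n) = n * prod_{p|n} (1 - 1/p).
Prime divisors of 1876: [2, 7, 67]
phi(1876) = 1876 * (1 - 1/2) * (1 - 1/7) * (1 - 1/67)
phi(1876) = 792


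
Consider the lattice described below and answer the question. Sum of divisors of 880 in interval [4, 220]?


Interval [4,220] in divisors of 880: [4, 20, 44, 220]
Sum = 288


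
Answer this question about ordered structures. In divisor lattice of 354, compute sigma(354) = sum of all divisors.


sigma(n) = sum of divisors.
Divisors of 354: [1, 2, 3, 6, 59, 118, 177, 354]
Sum = 720


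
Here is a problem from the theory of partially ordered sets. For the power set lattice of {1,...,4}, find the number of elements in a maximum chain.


A chain is a totally ordered subset; we count the number of elements in a maximum chain.
Compute, for each element x, the size of the longest chain ending at x:
  {}: 1
  {1}: 2
  {2}: 2
  {3}: 2
  {4}: 2
  {1,2}: 3
  ...
A maximum chain: {} < {1} < {1,2} < {1,2,3} < {1,2,3,4}
Number of elements in the longest chain: 5


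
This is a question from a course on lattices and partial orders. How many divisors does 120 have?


Divisors of 120: [1, 2, 3, 4, 5, 6, 8, 10, 12, 15, 20, 24, 30, 40, 60, 120]
Count: 16


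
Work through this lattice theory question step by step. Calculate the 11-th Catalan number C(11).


C(n) = C(2n, n) / (n+1).
C(22, 11) = 705432
C(11) = 705432 / 12 = 58786


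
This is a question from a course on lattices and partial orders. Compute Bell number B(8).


B(n) = number of set partitions of an n-element set.
B(n) satisfies the recurrence: B(n+1) = sum_k C(n,k)*B(k).
B(8) = 4140


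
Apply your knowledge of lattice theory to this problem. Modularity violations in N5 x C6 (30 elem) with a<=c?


Modular law: if a <= c then a v (b ^ c) = (a v b) ^ c.
Check all triples (a,b,c) with a <= c among 30 elements.
  e.g. a=(a,0), b=(c,0), c=(b,0): lhs=(a,0) != rhs=(b,0)
  e.g. a=(a,0), b=(c,1), c=(b,0): lhs=(a,0) != rhs=(b,0)
Total violating triples: 126


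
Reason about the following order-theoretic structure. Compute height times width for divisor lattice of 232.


Height = length of longest chain minus 1; width = size of largest antichain.
A maximum chain: 1 | 29 | 58 | 116 | 232  (height 4).
A maximum antichain: {2, 29}  (width 2).
Product = 4 * 2 = 8


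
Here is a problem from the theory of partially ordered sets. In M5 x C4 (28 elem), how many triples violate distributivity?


Distributive law: a ^ (b v c) = (a ^ b) v (a ^ c).
Check all 28^3 = 21952 ordered triples (a,b,c).
  e.g. a=(a1,0), b=(a2,0), c=(a3,0): lhs=(a1,0) != rhs=(0,0)
  e.g. a=(a1,0), b=(a2,0), c=(a3,1): lhs=(a1,0) != rhs=(0,0)
Total violating triples: 3840


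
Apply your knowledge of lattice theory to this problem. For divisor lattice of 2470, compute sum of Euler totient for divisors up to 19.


Divisors of 2470 up to 19: [1, 2, 5, 10, 13, 19]
phi values: [1, 1, 4, 4, 12, 18]
Sum = 40


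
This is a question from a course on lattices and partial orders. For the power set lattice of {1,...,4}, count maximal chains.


A maximal chain goes from the minimum element to a maximal element via cover relations.
Counting all min-to-max paths in the cover graph.
Total maximal chains: 24


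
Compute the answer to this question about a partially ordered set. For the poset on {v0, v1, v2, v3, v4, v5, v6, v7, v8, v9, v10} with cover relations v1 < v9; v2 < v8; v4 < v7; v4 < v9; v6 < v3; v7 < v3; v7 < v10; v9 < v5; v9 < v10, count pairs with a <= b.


The order relation is {(a,b) : a <= b}, reflexive so it includes (a,a).
Examples: (v0,v0), (v1,v1), (v1,v10), (v1,v5), (v1,v9), ...
Total ordered pairs: 25


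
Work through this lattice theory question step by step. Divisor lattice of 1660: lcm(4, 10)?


Join=lcm.
gcd(4,10)=2
lcm=20


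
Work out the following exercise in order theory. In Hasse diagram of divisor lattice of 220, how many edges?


A cover relation a -< b holds when a < b with no c strictly between.
Cover relations:
  1 -< 2
  1 -< 5
  1 -< 11
  2 -< 4
  2 -< 10
  2 -< 22
  4 -< 20
  4 -< 44
  ...12 more
Total: 20


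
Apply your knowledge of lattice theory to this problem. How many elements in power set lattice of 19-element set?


Power set = 2^n.
2^19 = 524288


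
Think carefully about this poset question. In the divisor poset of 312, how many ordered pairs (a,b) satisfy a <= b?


The order relation is {(a,b) : a <= b}, reflexive so it includes (a,a).
Examples: (1,1), (1,104), (1,12), (1,13), (1,156), ...
Total ordered pairs: 90


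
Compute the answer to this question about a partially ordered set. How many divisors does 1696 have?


Divisors of 1696: [1, 2, 4, 8, 16, 32, 53, 106, 212, 424, 848, 1696]
Count: 12


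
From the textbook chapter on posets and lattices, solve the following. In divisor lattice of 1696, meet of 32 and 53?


In a divisor lattice, meet = gcd (greatest common divisor).
By Euclidean algorithm or factoring: gcd(32,53) = 1


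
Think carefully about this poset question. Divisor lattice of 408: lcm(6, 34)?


Join=lcm.
gcd(6,34)=2
lcm=102


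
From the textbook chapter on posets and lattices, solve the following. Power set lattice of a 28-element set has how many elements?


Power set = 2^n.
2^28 = 268435456


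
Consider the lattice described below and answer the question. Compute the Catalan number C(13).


C(n) = C(2n, n) / (n+1).
C(26, 13) = 10400600
C(13) = 10400600 / 14 = 742900


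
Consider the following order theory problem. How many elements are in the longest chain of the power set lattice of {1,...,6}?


A chain is a totally ordered subset; we count the number of elements in a maximum chain.
Compute, for each element x, the size of the longest chain ending at x:
  {}: 1
  {1}: 2
  {2}: 2
  {3}: 2
  {4}: 2
  {5}: 2
  ...
A maximum chain: {} < {1} < {1,2} < {1,2,3} < {1,2,3,4} < {1,2,3,4,5} < {1,2,3,4,5,6}
Number of elements in the longest chain: 7


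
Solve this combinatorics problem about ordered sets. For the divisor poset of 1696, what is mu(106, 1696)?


In a divisor lattice, mu(a,b) = mu(b/a) where mu is the classical Mobius function.
b/a = 1696/106 = 16
Prime factorization of 16: primes [2]
16 is not squarefree, so mu(16) = 0


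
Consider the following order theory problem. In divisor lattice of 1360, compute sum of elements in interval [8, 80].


Interval [8,80] in divisors of 1360: [8, 16, 40, 80]
Sum = 144


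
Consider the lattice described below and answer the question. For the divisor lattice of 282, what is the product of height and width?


Height = length of longest chain minus 1; width = size of largest antichain.
A maximum chain: 1 | 47 | 141 | 282  (height 3).
A maximum antichain: {2, 3, 47}  (width 3).
Product = 3 * 3 = 9


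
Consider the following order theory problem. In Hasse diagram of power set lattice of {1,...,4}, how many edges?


A cover relation a -< b holds when a < b with no c strictly between.
Cover relations:
  {} -< {1}
  {} -< {2}
  {} -< {3}
  {} -< {4}
  {1} -< {1,2}
  {1} -< {1,3}
  {1} -< {1,4}
  {2} -< {1,2}
  ...24 more
Total: 32


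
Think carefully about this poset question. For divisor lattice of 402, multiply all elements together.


Divisors of 402: [1, 2, 3, 6, 67, 134, 201, 402]
Product = n^(d(n)/2) = 402^(8/2)
Product = 26115852816


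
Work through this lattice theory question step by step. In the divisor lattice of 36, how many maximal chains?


A maximal chain goes from the minimum element to a maximal element via cover relations.
Counting all min-to-max paths in the cover graph.
Total maximal chains: 6


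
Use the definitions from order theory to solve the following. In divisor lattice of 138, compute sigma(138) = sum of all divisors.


sigma(n) = sum of divisors.
Divisors of 138: [1, 2, 3, 6, 23, 46, 69, 138]
Sum = 288


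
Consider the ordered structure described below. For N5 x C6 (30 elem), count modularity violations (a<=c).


Modular law: if a <= c then a v (b ^ c) = (a v b) ^ c.
Check all triples (a,b,c) with a <= c among 30 elements.
  e.g. a=(a,0), b=(c,0), c=(b,0): lhs=(a,0) != rhs=(b,0)
  e.g. a=(a,0), b=(c,1), c=(b,0): lhs=(a,0) != rhs=(b,0)
Total violating triples: 126


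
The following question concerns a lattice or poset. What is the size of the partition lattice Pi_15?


B(n) = number of set partitions of an n-element set.
B(n) satisfies the recurrence: B(n+1) = sum_k C(n,k)*B(k).
B(15) = 1382958545


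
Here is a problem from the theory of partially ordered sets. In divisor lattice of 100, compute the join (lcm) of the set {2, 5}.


In a divisor lattice, join = lcm (least common multiple).
Compute lcm iteratively: start with first element, then lcm(current, next).
Elements: [2, 5]
lcm(2,5) = 10
Final lcm = 10


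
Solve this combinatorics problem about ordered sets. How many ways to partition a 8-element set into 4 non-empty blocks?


S(n,k) = k*S(n-1,k) + S(n-1,k-1).
S(7,4) = 350, S(7,3) = 301
S(8,4) = 4*350 + 301 = 1400 + 301
S(8,4) = 1701


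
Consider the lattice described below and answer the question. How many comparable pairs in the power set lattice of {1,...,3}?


A comparable pair {a,b} has a < b or b < a in the order.
Count unordered pairs where one element is strictly below the other.
Examples: {{},{1}}, {{},{2}}, {{},{3}}, {{},{1,2}}, ...
Total comparable pairs: 19


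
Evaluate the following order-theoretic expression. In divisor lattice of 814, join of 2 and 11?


In a divisor lattice, join = lcm (least common multiple).
gcd(2,11) = 1
lcm(2,11) = 2*11/gcd = 22/1 = 22


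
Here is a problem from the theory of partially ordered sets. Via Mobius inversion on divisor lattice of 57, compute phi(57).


phi(n) = n * prod_{p|n} (1 - 1/p).
Prime divisors of 57: [3, 19]
phi(57) = 57 * (1 - 1/3) * (1 - 1/19)
phi(57) = 36


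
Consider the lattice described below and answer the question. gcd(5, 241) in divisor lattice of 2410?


Meet=gcd.
gcd(5,241)=1


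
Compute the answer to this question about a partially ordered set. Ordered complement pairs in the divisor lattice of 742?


Complement pair (a,b): a meet b = bottom, a join b = top.
Here: gcd(a,b)=1 and lcm(a,b)=742, i.e. a*b=742 with a,b coprime.
Pairs found: (1,742), (2,371), (7,106), (14,53), ... (4 more)
Total ordered pairs: 8


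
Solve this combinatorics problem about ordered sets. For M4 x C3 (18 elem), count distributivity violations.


Distributive law: a ^ (b v c) = (a ^ b) v (a ^ c).
Check all 18^3 = 5832 ordered triples (a,b,c).
  e.g. a=(a1,0), b=(a2,0), c=(a3,0): lhs=(a1,0) != rhs=(0,0)
  e.g. a=(a1,0), b=(a2,0), c=(a3,1): lhs=(a1,0) != rhs=(0,0)
Total violating triples: 648


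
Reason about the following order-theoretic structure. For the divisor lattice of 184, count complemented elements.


An element a is complemented if some b has a meet b = bottom, a join b = top.
a is complemented iff gcd(a, n/a)=1, i.e. a is a unitary divisor of 184.
Complemented elements: 1, 8, 23, 184
Count: 4


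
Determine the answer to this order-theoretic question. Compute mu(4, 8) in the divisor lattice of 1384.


In a divisor lattice, mu(a,b) = mu(b/a) where mu is the classical Mobius function.
b/a = 8/4 = 2
Prime factorization of 2: primes [2]
2 is squarefree with 1 prime factor(s), so mu(2) = (-1)^1 = -1


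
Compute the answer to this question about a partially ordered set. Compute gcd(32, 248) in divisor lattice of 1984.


In a divisor lattice, meet = gcd (greatest common divisor).
By Euclidean algorithm or factoring: gcd(32,248) = 8


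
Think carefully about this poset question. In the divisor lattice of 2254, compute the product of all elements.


Divisors of 2254: [1, 2, 7, 14, 23, 46, 49, 98, 161, 322, 1127, 2254]
Product = n^(d(n)/2) = 2254^(12/2)
Product = 131136464365078828096


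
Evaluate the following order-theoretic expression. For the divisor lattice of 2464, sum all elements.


sigma(n) = sum of divisors.
Divisors of 2464: [1, 2, 4, 7, 8, 11, 14, 16, 22, 28, 32, 44, 56, 77, 88, 112, 154, 176, 224, 308, 352, 616, 1232, 2464]
Sum = 6048


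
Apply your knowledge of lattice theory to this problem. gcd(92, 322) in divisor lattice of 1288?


Meet=gcd.
gcd(92,322)=46


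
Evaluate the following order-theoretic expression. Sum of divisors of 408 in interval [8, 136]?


Interval [8,136] in divisors of 408: [8, 136]
Sum = 144


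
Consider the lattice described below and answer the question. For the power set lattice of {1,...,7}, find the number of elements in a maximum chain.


A chain is a totally ordered subset; we count the number of elements in a maximum chain.
Compute, for each element x, the size of the longest chain ending at x:
  {}: 1
  {1}: 2
  {2}: 2
  {3}: 2
  {4}: 2
  {5}: 2
  ...
A maximum chain: {} < {1} < {1,2} < {1,2,3} < {1,2,3,4} < {1,2,3,4,5} < {1,2,3,4,5,6} < {1,2,3,4,5,6,7}
Number of elements in the longest chain: 8


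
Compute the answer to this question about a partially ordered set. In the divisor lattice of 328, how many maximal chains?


A maximal chain goes from the minimum element to a maximal element via cover relations.
Counting all min-to-max paths in the cover graph.
Total maximal chains: 4


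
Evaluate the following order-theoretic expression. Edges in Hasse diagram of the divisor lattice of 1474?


A cover relation a -< b holds when a < b with no c strictly between.
Cover relations:
  1 -< 2
  1 -< 11
  1 -< 67
  2 -< 22
  2 -< 134
  11 -< 22
  11 -< 737
  22 -< 1474
  ...4 more
Total: 12


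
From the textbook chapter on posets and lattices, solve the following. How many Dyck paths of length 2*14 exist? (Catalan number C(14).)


C(n) = C(2n, n) / (n+1).
C(28, 14) = 40116600
C(14) = 40116600 / 15 = 2674440


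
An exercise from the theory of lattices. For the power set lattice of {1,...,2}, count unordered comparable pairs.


A comparable pair {a,b} has a < b or b < a in the order.
Count unordered pairs where one element is strictly below the other.
Examples: {{},{1}}, {{},{2}}, {{},{1,2}}, {{1},{1,2}}, ...
Total comparable pairs: 5


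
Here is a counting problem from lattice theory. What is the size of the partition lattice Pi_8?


B(n) = number of set partitions of an n-element set.
B(n) satisfies the recurrence: B(n+1) = sum_k C(n,k)*B(k).
B(8) = 4140


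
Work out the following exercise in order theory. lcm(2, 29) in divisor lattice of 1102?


Join=lcm.
gcd(2,29)=1
lcm=58


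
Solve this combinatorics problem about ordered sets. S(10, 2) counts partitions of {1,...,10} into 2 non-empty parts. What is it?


S(n,k) = k*S(n-1,k) + S(n-1,k-1).
S(9,2) = 255, S(9,1) = 1
S(10,2) = 2*255 + 1 = 510 + 1
S(10,2) = 511


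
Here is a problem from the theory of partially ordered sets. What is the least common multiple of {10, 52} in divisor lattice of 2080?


In a divisor lattice, join = lcm (least common multiple).
Compute lcm iteratively: start with first element, then lcm(current, next).
Elements: [10, 52]
lcm(10,52) = 260
Final lcm = 260


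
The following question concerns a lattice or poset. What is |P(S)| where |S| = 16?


Power set = 2^n.
2^16 = 65536


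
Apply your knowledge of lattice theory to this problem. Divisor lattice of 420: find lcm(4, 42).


In a divisor lattice, join = lcm (least common multiple).
gcd(4,42) = 2
lcm(4,42) = 4*42/gcd = 168/2 = 84


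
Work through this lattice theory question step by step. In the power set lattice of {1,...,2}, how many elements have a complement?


An element a is complemented if some b has a meet b = bottom, a join b = top.
every subset A has complement S\A, so all elements are complemented.
Complemented elements: {}, {1}, {2}, {1,2}
Count: 4


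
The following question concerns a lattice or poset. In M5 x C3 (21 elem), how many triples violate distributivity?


Distributive law: a ^ (b v c) = (a ^ b) v (a ^ c).
Check all 21^3 = 9261 ordered triples (a,b,c).
  e.g. a=(a1,0), b=(a2,0), c=(a3,0): lhs=(a1,0) != rhs=(0,0)
  e.g. a=(a1,0), b=(a2,0), c=(a3,1): lhs=(a1,0) != rhs=(0,0)
Total violating triples: 1620


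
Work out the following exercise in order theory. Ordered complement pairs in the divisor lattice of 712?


Complement pair (a,b): a meet b = bottom, a join b = top.
Here: gcd(a,b)=1 and lcm(a,b)=712, i.e. a*b=712 with a,b coprime.
Pairs found: (1,712), (8,89), (89,8), (712,1)
Total ordered pairs: 4


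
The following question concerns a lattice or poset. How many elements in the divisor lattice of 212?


Divisors of 212: [1, 2, 4, 53, 106, 212]
Count: 6


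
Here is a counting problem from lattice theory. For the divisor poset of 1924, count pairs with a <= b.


The order relation is {(a,b) : a <= b}, reflexive so it includes (a,a).
Examples: (1,1), (1,13), (1,148), (1,1924), (1,2), ...
Total ordered pairs: 54


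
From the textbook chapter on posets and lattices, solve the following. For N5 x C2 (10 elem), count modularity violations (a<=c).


Modular law: if a <= c then a v (b ^ c) = (a v b) ^ c.
Check all triples (a,b,c) with a <= c among 10 elements.
  e.g. a=(a,0), b=(c,0), c=(b,0): lhs=(a,0) != rhs=(b,0)
  e.g. a=(a,0), b=(c,1), c=(b,0): lhs=(a,0) != rhs=(b,0)
Total violating triples: 6


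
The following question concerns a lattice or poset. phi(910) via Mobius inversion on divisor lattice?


phi(n) = n * prod_{p|n} (1 - 1/p).
Prime divisors of 910: [2, 5, 7, 13]
phi(910) = 910 * (1 - 1/2) * (1 - 1/5) * (1 - 1/7) * (1 - 1/13)
phi(910) = 288


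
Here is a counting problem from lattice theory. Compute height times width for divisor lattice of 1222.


Height = length of longest chain minus 1; width = size of largest antichain.
A maximum chain: 1 | 47 | 611 | 1222  (height 3).
A maximum antichain: {2, 13, 47}  (width 3).
Product = 3 * 3 = 9


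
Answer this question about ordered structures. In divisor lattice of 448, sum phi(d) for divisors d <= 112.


Divisors of 448 up to 112: [1, 2, 4, 7, 8, 14, 16, 28, 32, 56, 64, 112]
phi values: [1, 1, 2, 6, 4, 6, 8, 12, 16, 24, 32, 48]
Sum = 160


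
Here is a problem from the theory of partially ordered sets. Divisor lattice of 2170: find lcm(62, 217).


In a divisor lattice, join = lcm (least common multiple).
gcd(62,217) = 31
lcm(62,217) = 62*217/gcd = 13454/31 = 434


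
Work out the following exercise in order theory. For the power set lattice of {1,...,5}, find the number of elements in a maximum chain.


A chain is a totally ordered subset; we count the number of elements in a maximum chain.
Compute, for each element x, the size of the longest chain ending at x:
  {}: 1
  {1}: 2
  {2}: 2
  {3}: 2
  {4}: 2
  {5}: 2
  ...
A maximum chain: {} < {1} < {1,2} < {1,2,3} < {1,2,3,4} < {1,2,3,4,5}
Number of elements in the longest chain: 6


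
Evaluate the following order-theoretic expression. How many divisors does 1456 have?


Divisors of 1456: [1, 2, 4, 7, 8, 13, 14, 16, 26, 28, 52, 56, 91, 104, 112, 182, 208, 364, 728, 1456]
Count: 20


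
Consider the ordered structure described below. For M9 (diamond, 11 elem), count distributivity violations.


Distributive law: a ^ (b v c) = (a ^ b) v (a ^ c).
Check all 11^3 = 1331 ordered triples (a,b,c).
  e.g. a=a1, b=a2, c=a3: lhs=a1 != rhs=0
  e.g. a=a1, b=a2, c=a4: lhs=a1 != rhs=0
Total violating triples: 504


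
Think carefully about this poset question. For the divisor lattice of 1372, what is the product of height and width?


Height = length of longest chain minus 1; width = size of largest antichain.
A maximum chain: 1 | 7 | 49 | 343 | 686 | 1372  (height 5).
A maximum antichain: {4, 14, 49}  (width 3).
Product = 5 * 3 = 15


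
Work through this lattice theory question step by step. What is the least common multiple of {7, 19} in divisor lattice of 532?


In a divisor lattice, join = lcm (least common multiple).
Compute lcm iteratively: start with first element, then lcm(current, next).
Elements: [7, 19]
lcm(7,19) = 133
Final lcm = 133


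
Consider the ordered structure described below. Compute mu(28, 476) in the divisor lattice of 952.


In a divisor lattice, mu(a,b) = mu(b/a) where mu is the classical Mobius function.
b/a = 476/28 = 17
Prime factorization of 17: primes [17]
17 is squarefree with 1 prime factor(s), so mu(17) = (-1)^1 = -1


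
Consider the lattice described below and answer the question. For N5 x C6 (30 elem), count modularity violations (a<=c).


Modular law: if a <= c then a v (b ^ c) = (a v b) ^ c.
Check all triples (a,b,c) with a <= c among 30 elements.
  e.g. a=(a,0), b=(c,0), c=(b,0): lhs=(a,0) != rhs=(b,0)
  e.g. a=(a,0), b=(c,1), c=(b,0): lhs=(a,0) != rhs=(b,0)
Total violating triples: 126


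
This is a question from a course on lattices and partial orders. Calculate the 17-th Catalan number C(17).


C(n) = C(2n, n) / (n+1).
C(34, 17) = 2333606220
C(17) = 2333606220 / 18 = 129644790


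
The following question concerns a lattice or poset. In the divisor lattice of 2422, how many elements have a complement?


An element a is complemented if some b has a meet b = bottom, a join b = top.
a is complemented iff gcd(a, n/a)=1, i.e. a is a unitary divisor of 2422.
Complemented elements: 1, 2, 7, 14, 173, 346, ... (2 more)
Count: 8


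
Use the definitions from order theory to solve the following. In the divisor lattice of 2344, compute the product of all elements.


Divisors of 2344: [1, 2, 4, 8, 293, 586, 1172, 2344]
Product = n^(d(n)/2) = 2344^(8/2)
Product = 30187728080896


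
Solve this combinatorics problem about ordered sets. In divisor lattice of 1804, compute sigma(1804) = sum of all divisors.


sigma(n) = sum of divisors.
Divisors of 1804: [1, 2, 4, 11, 22, 41, 44, 82, 164, 451, 902, 1804]
Sum = 3528


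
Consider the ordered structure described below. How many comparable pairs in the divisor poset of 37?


A comparable pair {a,b} has a < b or b < a in the order.
Count unordered pairs where one element is strictly below the other.
Examples: {1,37}
Total comparable pairs: 1


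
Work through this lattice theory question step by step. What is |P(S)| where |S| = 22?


Power set = 2^n.
2^22 = 4194304


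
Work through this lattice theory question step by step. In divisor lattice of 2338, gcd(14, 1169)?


Meet=gcd.
gcd(14,1169)=7


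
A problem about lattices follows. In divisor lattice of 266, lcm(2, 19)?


Join=lcm.
gcd(2,19)=1
lcm=38


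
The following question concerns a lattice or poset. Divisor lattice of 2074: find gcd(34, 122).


In a divisor lattice, meet = gcd (greatest common divisor).
By Euclidean algorithm or factoring: gcd(34,122) = 2


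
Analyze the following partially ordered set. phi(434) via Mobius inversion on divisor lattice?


phi(n) = n * prod_{p|n} (1 - 1/p).
Prime divisors of 434: [2, 7, 31]
phi(434) = 434 * (1 - 1/2) * (1 - 1/7) * (1 - 1/31)
phi(434) = 180


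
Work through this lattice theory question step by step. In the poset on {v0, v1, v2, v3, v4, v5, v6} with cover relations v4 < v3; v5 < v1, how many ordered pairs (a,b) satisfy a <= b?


The order relation is {(a,b) : a <= b}, reflexive so it includes (a,a).
Examples: (v0,v0), (v1,v1), (v2,v2), (v3,v3), (v4,v3), ...
Total ordered pairs: 9


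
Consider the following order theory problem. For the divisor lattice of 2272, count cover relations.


A cover relation a -< b holds when a < b with no c strictly between.
Cover relations:
  1 -< 2
  1 -< 71
  2 -< 4
  2 -< 142
  4 -< 8
  4 -< 284
  8 -< 16
  8 -< 568
  ...8 more
Total: 16


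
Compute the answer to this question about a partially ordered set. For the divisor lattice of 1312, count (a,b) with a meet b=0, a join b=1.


Complement pair (a,b): a meet b = bottom, a join b = top.
Here: gcd(a,b)=1 and lcm(a,b)=1312, i.e. a*b=1312 with a,b coprime.
Pairs found: (1,1312), (32,41), (41,32), (1312,1)
Total ordered pairs: 4


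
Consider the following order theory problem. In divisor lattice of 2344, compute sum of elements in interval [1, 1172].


Interval [1,1172] in divisors of 2344: [1, 2, 4, 293, 586, 1172]
Sum = 2058


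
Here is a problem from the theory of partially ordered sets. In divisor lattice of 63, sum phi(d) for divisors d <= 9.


Divisors of 63 up to 9: [1, 3, 7, 9]
phi values: [1, 2, 6, 6]
Sum = 15


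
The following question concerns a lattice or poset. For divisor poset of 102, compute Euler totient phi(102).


phi(n) = n * prod_{p|n} (1 - 1/p).
Prime divisors of 102: [2, 3, 17]
phi(102) = 102 * (1 - 1/2) * (1 - 1/3) * (1 - 1/17)
phi(102) = 32


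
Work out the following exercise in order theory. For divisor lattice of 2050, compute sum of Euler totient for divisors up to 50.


Divisors of 2050 up to 50: [1, 2, 5, 10, 25, 41, 50]
phi values: [1, 1, 4, 4, 20, 40, 20]
Sum = 90


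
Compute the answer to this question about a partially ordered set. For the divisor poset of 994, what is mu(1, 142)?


In a divisor lattice, mu(a,b) = mu(b/a) where mu is the classical Mobius function.
b/a = 142/1 = 142
Prime factorization of 142: primes [2, 71]
142 is squarefree with 2 prime factor(s), so mu(142) = (-1)^2 = 1


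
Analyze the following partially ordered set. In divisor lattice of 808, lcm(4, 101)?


Join=lcm.
gcd(4,101)=1
lcm=404


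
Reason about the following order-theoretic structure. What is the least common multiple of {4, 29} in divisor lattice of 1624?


In a divisor lattice, join = lcm (least common multiple).
Compute lcm iteratively: start with first element, then lcm(current, next).
Elements: [4, 29]
lcm(4,29) = 116
Final lcm = 116


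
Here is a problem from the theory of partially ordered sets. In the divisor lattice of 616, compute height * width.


Height = length of longest chain minus 1; width = size of largest antichain.
A maximum chain: 1 | 11 | 77 | 154 | 308 | 616  (height 5).
A maximum antichain: {4, 14, 22, 77}  (width 4).
Product = 5 * 4 = 20


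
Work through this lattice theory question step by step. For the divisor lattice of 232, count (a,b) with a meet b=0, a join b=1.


Complement pair (a,b): a meet b = bottom, a join b = top.
Here: gcd(a,b)=1 and lcm(a,b)=232, i.e. a*b=232 with a,b coprime.
Pairs found: (1,232), (8,29), (29,8), (232,1)
Total ordered pairs: 4


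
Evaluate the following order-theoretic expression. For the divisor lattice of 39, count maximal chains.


A maximal chain goes from the minimum element to a maximal element via cover relations.
Counting all min-to-max paths in the cover graph.
Total maximal chains: 2


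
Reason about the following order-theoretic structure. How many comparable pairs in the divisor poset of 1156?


A comparable pair {a,b} has a < b or b < a in the order.
Count unordered pairs where one element is strictly below the other.
Examples: {1,2}, {1,4}, {1,17}, {1,34}, ...
Total comparable pairs: 27


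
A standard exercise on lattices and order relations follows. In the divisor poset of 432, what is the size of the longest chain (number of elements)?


A chain is a totally ordered subset; we count the number of elements in a maximum chain.
Compute, for each element x, the size of the longest chain ending at x:
  1: 1
  2: 2
  3: 2
  4: 3
  9: 3
  6: 3
  ...
A maximum chain: 1 < 2 < 4 < 8 < 16 < 48 < 144 < 432
Number of elements in the longest chain: 8


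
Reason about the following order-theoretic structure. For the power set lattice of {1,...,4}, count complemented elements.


An element a is complemented if some b has a meet b = bottom, a join b = top.
every subset A has complement S\A, so all elements are complemented.
Complemented elements: {}, {1}, {2}, {3}, {4}, {1,2}, ... (10 more)
Count: 16


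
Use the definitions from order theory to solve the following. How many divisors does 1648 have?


Divisors of 1648: [1, 2, 4, 8, 16, 103, 206, 412, 824, 1648]
Count: 10


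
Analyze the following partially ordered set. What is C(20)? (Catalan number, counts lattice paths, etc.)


C(n) = C(2n, n) / (n+1).
C(40, 20) = 137846528820
C(20) = 137846528820 / 21 = 6564120420


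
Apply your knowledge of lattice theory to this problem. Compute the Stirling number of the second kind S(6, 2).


S(n,k) = k*S(n-1,k) + S(n-1,k-1).
S(5,2) = 15, S(5,1) = 1
S(6,2) = 2*15 + 1 = 30 + 1
S(6,2) = 31


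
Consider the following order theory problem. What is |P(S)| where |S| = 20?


Power set = 2^n.
2^20 = 1048576


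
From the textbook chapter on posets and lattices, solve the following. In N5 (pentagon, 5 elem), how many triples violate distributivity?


Distributive law: a ^ (b v c) = (a ^ b) v (a ^ c).
Check all 5^3 = 125 ordered triples (a,b,c).
  e.g. a=b, b=a, c=c: lhs=b != rhs=a
  e.g. a=b, b=c, c=a: lhs=b != rhs=a
Total violating triples: 2


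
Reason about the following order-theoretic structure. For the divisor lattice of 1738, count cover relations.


A cover relation a -< b holds when a < b with no c strictly between.
Cover relations:
  1 -< 2
  1 -< 11
  1 -< 79
  2 -< 22
  2 -< 158
  11 -< 22
  11 -< 869
  22 -< 1738
  ...4 more
Total: 12


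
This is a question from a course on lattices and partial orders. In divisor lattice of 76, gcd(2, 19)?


Meet=gcd.
gcd(2,19)=1


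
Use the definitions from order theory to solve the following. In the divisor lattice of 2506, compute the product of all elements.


Divisors of 2506: [1, 2, 7, 14, 179, 358, 1253, 2506]
Product = n^(d(n)/2) = 2506^(8/2)
Product = 39438852161296


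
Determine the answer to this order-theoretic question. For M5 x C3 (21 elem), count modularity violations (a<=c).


Modular law: if a <= c then a v (b ^ c) = (a v b) ^ c.
Check all triples (a,b,c) with a <= c among 21 elements.
This lattice is modular (diamonds M_m and their chain-products are modular).
Total violating triples: 0


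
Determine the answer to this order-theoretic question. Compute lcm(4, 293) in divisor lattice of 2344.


In a divisor lattice, join = lcm (least common multiple).
gcd(4,293) = 1
lcm(4,293) = 4*293/gcd = 1172/1 = 1172


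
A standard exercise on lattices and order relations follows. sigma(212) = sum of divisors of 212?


sigma(n) = sum of divisors.
Divisors of 212: [1, 2, 4, 53, 106, 212]
Sum = 378


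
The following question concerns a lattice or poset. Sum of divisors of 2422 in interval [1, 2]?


Interval [1,2] in divisors of 2422: [1, 2]
Sum = 3


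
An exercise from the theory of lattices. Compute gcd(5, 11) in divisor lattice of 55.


In a divisor lattice, meet = gcd (greatest common divisor).
By Euclidean algorithm or factoring: gcd(5,11) = 1


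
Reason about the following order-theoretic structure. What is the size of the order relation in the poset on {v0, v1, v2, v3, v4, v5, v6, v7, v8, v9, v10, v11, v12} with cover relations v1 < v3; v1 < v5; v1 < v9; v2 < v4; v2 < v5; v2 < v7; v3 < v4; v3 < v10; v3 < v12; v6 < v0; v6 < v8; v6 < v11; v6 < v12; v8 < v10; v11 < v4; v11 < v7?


The order relation is {(a,b) : a <= b}, reflexive so it includes (a,a).
Examples: (v0,v0), (v1,v1), (v1,v10), (v1,v12), (v1,v3), ...
Total ordered pairs: 35
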